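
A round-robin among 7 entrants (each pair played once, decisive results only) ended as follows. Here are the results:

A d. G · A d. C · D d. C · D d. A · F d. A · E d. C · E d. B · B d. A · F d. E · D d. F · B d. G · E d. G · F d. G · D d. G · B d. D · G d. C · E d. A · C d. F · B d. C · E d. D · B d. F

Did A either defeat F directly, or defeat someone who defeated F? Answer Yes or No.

A did not beat F directly.
A beat C, G. Of those, C beat F.

Yes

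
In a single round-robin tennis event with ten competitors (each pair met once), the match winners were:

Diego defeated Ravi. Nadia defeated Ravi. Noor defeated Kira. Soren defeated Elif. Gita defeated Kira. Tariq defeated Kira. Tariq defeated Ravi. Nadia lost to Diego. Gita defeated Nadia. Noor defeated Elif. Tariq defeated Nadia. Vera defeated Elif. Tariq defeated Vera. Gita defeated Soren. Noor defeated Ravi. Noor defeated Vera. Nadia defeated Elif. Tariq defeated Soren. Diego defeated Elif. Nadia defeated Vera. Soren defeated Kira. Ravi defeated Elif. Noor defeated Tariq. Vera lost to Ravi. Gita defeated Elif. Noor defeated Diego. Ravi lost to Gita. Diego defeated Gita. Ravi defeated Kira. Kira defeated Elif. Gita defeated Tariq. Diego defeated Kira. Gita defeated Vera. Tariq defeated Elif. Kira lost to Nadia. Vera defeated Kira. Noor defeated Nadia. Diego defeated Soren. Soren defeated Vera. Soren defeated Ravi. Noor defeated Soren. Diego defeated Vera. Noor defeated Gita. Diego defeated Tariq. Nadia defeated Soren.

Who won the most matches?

Win totals: Diego 8, Nadia 5, Ravi 3, Elif 0, Gita 7, Soren 4, Noor 9, Vera 2, Kira 1, Tariq 6.
Noor leads with 9 wins (next highest: 8).

Noor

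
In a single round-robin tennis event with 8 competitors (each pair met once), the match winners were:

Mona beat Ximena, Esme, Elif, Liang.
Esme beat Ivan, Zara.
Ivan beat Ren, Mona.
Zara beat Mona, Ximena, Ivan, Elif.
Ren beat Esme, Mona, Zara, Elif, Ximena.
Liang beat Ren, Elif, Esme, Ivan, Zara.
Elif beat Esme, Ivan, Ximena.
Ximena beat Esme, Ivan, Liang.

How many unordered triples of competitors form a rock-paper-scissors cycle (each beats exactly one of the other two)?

16

Win totals: Esme 2, Ivan 2, Elif 3, Ximena 3, Zara 4, Ren 5, Liang 5, Mona 4.
A competitor with w wins dominates both others in C(w,2) triples; summing gives 1 + 1 + 3 + 3 + 6 + 10 + 10 + 6 = 40 transitive triples.
Total triples C(8,3) = 56, so cyclic triples = 56 − 40 = 16.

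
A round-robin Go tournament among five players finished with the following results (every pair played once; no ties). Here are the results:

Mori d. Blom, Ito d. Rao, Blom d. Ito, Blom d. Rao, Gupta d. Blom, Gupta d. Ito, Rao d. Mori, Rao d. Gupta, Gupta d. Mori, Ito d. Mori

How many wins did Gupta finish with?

Gupta's results: beat Mori, Ito, Blom; lost to Rao.
That is 3 wins.

3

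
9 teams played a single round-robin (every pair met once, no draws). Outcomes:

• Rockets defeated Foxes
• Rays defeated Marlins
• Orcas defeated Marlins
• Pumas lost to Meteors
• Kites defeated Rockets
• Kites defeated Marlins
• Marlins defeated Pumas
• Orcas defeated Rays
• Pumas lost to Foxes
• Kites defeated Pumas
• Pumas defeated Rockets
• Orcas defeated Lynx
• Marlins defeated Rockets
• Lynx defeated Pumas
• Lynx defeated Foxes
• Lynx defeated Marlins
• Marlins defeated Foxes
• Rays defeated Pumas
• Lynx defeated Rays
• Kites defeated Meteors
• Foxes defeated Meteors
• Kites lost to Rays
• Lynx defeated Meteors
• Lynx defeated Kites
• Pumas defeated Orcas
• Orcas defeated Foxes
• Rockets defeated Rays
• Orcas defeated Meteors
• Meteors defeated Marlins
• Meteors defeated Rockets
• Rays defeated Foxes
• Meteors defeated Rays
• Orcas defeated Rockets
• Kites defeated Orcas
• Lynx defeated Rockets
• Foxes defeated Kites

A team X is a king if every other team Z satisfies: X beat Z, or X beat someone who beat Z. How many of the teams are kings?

Lynx reaches everyone (king).
Rockets cannot reach Lynx, Orcas in two steps.
Orcas reaches everyone (king).
Meteors cannot reach Lynx in two steps.
Rays cannot reach Lynx in two steps.
Foxes cannot reach Lynx in two steps.
Kites reaches everyone (king).
Pumas cannot reach Kites in two steps.
Marlins cannot reach Lynx in two steps.
Kings: Lynx, Orcas, Kites — 3.

3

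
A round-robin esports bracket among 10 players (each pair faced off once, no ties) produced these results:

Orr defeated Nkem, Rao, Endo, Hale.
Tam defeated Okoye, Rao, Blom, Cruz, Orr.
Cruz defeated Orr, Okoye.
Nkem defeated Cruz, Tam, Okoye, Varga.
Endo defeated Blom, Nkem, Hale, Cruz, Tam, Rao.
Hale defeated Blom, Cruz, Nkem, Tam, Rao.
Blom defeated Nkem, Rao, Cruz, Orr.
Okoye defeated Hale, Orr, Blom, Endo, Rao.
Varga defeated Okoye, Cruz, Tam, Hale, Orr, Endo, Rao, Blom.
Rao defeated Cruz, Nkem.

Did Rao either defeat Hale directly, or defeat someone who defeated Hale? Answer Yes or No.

Rao did not beat Hale directly.
Rao beat Nkem, Cruz, but each of them lost to Hale. No two-step path.

No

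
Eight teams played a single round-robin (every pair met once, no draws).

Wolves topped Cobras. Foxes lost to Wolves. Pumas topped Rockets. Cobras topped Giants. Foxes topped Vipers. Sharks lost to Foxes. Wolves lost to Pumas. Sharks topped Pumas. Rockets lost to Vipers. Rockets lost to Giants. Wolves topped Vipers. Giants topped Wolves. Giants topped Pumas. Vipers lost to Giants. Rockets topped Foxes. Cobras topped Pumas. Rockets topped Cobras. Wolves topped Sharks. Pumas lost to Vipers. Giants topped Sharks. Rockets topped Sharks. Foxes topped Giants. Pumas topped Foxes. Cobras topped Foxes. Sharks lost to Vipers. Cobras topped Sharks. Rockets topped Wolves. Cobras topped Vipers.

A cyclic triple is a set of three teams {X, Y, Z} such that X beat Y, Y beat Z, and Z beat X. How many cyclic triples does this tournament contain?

15

Win totals: Vipers 3, Wolves 4, Rockets 4, Foxes 3, Pumas 3, Giants 5, Sharks 1, Cobras 5.
A team with w wins dominates both others in C(w,2) triples; summing gives 3 + 6 + 6 + 3 + 3 + 10 + 0 + 10 = 41 transitive triples.
Total triples C(8,3) = 56, so cyclic triples = 56 − 41 = 15.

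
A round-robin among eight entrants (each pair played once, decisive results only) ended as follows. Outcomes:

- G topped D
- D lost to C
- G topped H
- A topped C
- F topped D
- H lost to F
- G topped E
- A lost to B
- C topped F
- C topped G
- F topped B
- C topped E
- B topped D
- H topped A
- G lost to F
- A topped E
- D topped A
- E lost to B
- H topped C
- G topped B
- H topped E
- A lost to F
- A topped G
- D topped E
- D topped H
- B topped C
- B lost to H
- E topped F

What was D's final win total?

D's results: beat A, E, H; lost to B, C, F, G.
That is 3 wins.

3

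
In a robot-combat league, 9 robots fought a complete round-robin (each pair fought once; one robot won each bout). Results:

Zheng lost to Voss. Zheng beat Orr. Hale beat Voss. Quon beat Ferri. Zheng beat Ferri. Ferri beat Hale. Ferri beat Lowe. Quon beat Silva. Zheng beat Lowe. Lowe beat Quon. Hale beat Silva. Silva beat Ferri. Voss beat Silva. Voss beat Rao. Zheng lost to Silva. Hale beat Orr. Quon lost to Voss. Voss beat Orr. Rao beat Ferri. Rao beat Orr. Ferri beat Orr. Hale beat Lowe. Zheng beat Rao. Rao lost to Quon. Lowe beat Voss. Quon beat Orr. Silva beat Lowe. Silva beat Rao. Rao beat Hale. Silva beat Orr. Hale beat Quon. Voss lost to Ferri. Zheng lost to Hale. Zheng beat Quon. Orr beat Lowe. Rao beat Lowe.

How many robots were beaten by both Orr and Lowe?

Orr beat: Lowe.
Lowe beat: Voss, Quon.
No one was beaten by both.

0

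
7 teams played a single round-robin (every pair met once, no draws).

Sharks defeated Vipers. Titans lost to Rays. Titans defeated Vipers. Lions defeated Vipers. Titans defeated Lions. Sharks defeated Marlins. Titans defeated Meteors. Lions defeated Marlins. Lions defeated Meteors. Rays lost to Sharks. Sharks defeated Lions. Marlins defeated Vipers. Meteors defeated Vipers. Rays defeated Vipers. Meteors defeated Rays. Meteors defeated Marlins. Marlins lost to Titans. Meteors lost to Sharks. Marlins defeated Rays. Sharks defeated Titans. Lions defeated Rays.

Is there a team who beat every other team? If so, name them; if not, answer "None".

Sharks

Sharks has 6 wins out of 6 opponents — a perfect record.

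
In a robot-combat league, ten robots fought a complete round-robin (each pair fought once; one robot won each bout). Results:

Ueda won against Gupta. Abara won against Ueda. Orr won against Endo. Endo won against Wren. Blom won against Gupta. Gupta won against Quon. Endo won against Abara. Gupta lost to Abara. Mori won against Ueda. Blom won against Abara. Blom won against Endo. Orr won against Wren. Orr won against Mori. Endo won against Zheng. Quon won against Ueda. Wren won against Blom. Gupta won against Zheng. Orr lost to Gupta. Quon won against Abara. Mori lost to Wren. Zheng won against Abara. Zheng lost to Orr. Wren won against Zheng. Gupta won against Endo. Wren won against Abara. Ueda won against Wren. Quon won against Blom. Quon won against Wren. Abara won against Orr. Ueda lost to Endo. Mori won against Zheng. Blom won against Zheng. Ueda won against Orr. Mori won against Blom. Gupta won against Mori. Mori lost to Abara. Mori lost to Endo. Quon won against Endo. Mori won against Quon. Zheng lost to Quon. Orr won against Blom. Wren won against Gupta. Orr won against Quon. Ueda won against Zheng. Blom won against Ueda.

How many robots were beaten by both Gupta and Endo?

2

Gupta beat: Orr, Endo, Quon, Mori, Zheng.
Endo beat: Abara, Mori, Zheng, Wren, Ueda.
Both beat: Mori, Zheng — 2.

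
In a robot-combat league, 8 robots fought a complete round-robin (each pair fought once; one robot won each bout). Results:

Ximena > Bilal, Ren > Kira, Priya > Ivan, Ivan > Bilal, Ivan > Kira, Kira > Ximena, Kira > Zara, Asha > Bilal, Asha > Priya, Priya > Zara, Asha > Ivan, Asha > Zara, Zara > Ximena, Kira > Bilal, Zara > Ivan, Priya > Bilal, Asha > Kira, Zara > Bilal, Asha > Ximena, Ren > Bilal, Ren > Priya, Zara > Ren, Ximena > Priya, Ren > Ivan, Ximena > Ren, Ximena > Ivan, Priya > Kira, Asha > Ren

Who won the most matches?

Asha

Win totals: Kira 3, Ximena 4, Zara 4, Ivan 2, Bilal 0, Asha 7, Ren 4, Priya 4.
Asha leads with 7 wins (next highest: 4).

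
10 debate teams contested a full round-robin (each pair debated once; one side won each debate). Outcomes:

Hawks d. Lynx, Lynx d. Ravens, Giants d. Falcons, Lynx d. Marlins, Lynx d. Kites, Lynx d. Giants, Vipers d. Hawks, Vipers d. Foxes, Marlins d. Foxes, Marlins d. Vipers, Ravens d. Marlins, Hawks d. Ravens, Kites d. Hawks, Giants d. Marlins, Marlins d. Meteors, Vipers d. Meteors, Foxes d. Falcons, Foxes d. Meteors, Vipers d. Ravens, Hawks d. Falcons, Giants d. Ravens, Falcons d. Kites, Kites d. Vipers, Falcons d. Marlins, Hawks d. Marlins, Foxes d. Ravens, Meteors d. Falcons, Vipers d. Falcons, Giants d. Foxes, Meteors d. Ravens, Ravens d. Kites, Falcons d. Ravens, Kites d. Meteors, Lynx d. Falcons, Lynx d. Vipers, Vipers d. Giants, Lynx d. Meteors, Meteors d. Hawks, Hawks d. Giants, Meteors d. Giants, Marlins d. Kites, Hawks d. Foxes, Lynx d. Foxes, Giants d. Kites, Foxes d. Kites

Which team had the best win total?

Lynx

Win totals: Vipers 6, Meteors 4, Lynx 8, Marlins 4, Hawks 6, Falcons 3, Foxes 4, Giants 5, Ravens 2, Kites 3.
Lynx leads with 8 wins (next highest: 6).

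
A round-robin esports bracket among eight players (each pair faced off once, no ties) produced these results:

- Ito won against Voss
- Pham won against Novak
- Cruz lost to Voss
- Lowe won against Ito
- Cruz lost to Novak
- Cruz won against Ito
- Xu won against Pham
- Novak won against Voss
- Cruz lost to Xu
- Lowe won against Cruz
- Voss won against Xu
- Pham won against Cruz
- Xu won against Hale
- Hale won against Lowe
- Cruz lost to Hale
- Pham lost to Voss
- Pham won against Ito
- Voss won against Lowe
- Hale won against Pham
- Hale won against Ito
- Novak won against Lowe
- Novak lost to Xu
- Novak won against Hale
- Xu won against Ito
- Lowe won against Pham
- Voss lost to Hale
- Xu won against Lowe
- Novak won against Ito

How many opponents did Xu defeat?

Xu's results: beat Hale, Pham, Novak, Cruz, Ito, Lowe; lost to Voss.
That is 6 wins.

6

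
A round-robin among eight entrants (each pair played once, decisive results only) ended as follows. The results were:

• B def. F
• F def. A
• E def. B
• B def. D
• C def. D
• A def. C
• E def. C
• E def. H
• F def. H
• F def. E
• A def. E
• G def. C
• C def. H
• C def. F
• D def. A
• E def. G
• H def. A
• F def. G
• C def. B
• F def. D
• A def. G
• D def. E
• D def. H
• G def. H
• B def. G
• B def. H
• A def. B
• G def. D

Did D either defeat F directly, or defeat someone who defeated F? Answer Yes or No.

D did not beat F directly.
D beat A, E, H, but each of them lost to F. No two-step path.

No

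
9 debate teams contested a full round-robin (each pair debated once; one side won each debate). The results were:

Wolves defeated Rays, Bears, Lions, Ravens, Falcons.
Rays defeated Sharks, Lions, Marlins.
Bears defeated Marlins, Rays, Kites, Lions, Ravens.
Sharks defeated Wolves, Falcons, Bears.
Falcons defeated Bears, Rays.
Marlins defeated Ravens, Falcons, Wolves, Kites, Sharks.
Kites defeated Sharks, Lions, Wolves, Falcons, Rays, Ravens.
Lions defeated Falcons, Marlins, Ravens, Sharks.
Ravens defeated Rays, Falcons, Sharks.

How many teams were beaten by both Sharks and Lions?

Sharks beat: Bears, Falcons, Wolves.
Lions beat: Ravens, Marlins, Falcons, Sharks.
Both beat: Falcons — 1.

1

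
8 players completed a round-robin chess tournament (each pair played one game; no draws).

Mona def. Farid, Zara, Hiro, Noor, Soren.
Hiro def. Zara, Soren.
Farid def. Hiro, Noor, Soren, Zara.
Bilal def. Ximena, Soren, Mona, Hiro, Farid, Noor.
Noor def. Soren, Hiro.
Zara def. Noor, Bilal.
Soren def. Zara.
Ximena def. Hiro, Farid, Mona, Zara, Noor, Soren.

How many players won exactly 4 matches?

1

Win totals: Bilal 6, Farid 4, Noor 2, Mona 5, Soren 1, Ximena 6, Zara 2, Hiro 2.
Exactly 4: Farid — 1 player.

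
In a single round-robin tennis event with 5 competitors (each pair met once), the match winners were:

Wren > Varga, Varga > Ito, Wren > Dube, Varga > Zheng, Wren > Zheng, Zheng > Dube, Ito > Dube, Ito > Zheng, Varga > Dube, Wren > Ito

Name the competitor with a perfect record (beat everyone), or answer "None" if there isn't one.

Wren

Wren has 4 wins out of 4 opponents — a perfect record.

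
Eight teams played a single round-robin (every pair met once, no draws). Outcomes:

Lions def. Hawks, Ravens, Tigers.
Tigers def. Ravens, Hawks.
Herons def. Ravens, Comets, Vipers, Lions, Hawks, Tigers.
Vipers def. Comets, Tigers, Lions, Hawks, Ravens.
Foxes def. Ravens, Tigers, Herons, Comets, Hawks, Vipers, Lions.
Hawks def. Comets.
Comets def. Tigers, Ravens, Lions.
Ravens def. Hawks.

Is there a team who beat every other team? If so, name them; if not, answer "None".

Foxes has 7 wins out of 7 opponents — a perfect record.

Foxes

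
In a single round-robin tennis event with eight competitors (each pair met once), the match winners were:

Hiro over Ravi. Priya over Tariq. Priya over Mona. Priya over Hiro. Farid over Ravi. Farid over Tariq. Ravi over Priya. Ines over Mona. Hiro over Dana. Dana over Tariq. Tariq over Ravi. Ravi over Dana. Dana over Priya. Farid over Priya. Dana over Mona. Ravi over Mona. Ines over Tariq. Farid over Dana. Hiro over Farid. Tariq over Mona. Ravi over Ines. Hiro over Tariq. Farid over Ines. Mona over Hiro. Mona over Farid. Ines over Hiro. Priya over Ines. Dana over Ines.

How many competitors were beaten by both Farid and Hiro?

3

Farid beat: Priya, Ines, Dana, Tariq, Ravi.
Hiro beat: Dana, Tariq, Farid, Ravi.
Both beat: Dana, Tariq, Ravi — 3.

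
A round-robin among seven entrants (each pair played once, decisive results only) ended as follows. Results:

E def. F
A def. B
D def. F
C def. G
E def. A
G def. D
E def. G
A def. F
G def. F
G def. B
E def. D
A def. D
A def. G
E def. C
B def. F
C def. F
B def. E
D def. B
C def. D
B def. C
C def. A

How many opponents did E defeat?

E's results: beat A, C, D, F, G; lost to B.
That is 5 wins.

5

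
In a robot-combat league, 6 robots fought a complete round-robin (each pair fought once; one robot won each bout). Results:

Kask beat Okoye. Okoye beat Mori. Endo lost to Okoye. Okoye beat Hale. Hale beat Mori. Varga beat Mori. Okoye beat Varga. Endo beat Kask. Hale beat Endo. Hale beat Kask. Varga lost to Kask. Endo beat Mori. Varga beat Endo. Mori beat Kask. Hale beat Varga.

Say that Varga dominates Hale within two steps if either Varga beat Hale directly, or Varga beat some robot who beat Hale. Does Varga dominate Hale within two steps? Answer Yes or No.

No

Varga did not beat Hale directly.
Varga beat Endo, Mori, but each of them lost to Hale. No two-step path.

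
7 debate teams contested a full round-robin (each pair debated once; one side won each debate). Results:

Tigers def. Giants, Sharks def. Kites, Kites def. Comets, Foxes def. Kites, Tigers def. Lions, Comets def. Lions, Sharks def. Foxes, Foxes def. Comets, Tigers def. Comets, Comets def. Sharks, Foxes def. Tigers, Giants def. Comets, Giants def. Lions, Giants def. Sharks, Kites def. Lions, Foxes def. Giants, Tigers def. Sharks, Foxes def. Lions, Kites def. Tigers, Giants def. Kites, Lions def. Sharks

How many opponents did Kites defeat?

Kites' results: beat Comets, Tigers, Lions; lost to Sharks, Foxes, Giants.
That is 3 wins.

3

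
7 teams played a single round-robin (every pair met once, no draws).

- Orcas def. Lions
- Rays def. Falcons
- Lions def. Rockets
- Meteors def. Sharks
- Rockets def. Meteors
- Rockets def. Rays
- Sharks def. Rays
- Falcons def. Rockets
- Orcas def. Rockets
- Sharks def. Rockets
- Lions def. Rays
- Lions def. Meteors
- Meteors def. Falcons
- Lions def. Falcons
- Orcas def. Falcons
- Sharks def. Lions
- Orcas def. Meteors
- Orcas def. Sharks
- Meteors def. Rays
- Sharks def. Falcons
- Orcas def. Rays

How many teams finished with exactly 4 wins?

2

Win totals: Meteors 3, Falcons 1, Rockets 2, Lions 4, Sharks 4, Orcas 6, Rays 1.
Exactly 4: Lions, Sharks — 2 teams.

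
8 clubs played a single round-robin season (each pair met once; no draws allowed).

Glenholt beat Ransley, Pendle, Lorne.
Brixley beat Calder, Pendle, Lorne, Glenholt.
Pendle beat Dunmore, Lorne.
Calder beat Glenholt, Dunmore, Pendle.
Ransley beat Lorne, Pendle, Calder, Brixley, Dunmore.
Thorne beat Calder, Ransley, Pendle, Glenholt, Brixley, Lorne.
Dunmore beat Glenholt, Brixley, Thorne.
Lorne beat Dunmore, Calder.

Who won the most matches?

Win totals: Brixley 4, Lorne 2, Calder 3, Dunmore 3, Thorne 6, Ransley 5, Pendle 2, Glenholt 3.
Thorne leads with 6 wins (next highest: 5).

Thorne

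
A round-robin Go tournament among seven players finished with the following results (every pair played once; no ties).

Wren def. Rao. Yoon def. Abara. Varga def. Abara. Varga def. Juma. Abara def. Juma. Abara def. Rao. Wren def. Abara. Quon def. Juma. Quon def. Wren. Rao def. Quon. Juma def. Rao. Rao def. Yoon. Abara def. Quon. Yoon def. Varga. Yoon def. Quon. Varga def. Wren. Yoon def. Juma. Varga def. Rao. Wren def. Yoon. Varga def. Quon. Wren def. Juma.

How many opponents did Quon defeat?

Quon's results: beat Wren, Juma; lost to Abara, Rao, Varga, Yoon.
That is 2 wins.

2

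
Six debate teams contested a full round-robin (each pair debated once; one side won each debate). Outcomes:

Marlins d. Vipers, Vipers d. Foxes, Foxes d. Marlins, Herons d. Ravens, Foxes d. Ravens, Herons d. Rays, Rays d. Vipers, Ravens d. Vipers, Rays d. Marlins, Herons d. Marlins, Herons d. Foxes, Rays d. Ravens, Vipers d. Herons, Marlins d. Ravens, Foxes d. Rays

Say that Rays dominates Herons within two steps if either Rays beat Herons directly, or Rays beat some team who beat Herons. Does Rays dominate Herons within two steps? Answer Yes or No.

Yes

Rays did not beat Herons directly.
Rays beat Ravens, Vipers, Marlins. Of those, Vipers beat Herons.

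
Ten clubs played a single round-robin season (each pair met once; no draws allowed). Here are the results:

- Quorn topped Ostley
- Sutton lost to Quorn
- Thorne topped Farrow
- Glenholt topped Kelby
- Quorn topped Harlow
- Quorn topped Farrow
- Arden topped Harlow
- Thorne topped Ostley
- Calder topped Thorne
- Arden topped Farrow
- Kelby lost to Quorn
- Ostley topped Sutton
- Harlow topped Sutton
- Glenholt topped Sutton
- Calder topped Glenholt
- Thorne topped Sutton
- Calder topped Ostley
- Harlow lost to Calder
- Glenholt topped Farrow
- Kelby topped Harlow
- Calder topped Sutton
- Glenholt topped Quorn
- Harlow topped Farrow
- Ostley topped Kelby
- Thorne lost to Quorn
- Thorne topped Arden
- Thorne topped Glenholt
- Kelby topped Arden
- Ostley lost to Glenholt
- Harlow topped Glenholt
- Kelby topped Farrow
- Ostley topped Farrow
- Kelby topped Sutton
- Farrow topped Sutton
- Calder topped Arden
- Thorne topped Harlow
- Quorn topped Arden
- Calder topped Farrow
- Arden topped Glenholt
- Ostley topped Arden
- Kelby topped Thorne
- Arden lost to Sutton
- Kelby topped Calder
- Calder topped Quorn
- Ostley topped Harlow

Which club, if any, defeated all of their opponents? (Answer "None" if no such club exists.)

None

Highest win total is Calder with 8 (out of 9 possible).
Calder lost to Kelby, so no club went undefeated.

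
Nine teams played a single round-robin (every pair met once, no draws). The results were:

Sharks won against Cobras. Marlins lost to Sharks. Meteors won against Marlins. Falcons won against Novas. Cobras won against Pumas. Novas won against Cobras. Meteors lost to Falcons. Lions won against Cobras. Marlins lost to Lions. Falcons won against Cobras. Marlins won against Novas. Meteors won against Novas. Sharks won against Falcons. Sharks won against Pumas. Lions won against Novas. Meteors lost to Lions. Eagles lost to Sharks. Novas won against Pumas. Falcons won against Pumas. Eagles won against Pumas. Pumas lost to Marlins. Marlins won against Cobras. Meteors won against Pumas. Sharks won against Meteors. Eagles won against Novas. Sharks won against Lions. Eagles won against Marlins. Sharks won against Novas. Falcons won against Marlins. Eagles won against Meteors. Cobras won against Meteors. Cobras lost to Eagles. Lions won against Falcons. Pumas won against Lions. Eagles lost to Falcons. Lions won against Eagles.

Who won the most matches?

Sharks

Win totals: Falcons 6, Eagles 5, Sharks 8, Meteors 3, Pumas 1, Lions 6, Novas 2, Cobras 2, Marlins 3.
Sharks leads with 8 wins (next highest: 6).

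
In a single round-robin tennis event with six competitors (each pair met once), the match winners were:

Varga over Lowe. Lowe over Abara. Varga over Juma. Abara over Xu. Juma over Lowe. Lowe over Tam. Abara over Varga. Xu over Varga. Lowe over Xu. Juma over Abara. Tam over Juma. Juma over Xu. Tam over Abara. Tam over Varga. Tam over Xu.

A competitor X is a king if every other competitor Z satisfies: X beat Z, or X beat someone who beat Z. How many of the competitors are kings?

Xu cannot reach Abara, Tam in two steps.
Lowe reaches everyone (king).
Abara cannot reach Tam in two steps.
Varga reaches everyone (king).
Juma reaches everyone (king).
Tam reaches everyone (king).
Kings: Lowe, Varga, Juma, Tam — 4.

4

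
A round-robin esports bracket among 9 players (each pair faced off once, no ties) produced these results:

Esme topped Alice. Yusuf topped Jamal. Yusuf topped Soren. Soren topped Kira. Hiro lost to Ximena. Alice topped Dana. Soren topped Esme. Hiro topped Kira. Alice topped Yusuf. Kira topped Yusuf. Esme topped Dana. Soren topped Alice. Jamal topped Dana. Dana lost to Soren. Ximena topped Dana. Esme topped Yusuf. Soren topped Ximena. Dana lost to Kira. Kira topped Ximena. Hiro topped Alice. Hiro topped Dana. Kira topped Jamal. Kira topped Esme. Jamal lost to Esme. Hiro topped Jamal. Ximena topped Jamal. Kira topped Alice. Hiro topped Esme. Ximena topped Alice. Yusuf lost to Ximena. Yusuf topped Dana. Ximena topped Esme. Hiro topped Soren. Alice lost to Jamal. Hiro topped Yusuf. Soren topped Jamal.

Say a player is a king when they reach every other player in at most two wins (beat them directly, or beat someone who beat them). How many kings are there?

Dana cannot reach Yusuf, Alice, Esme, Kira, Jamal, Ximena, Soren, Hiro in two steps.
Yusuf cannot reach Hiro in two steps.
Alice cannot reach Esme, Kira, Ximena, Hiro in two steps.
Esme cannot reach Kira, Ximena, Hiro in two steps.
Kira reaches everyone (king).
Jamal cannot reach Esme, Kira, Ximena, Soren, Hiro in two steps.
Ximena reaches everyone (king).
Soren reaches everyone (king).
Hiro reaches everyone (king).
Kings: Kira, Ximena, Soren, Hiro — 4.

4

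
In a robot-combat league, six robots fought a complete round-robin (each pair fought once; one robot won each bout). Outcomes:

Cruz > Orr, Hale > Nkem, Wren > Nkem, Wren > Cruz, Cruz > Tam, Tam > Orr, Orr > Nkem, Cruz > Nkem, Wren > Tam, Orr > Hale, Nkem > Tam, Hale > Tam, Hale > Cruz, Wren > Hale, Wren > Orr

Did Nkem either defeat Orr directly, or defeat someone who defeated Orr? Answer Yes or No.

Nkem did not beat Orr directly.
Nkem beat Tam. Of those, Tam beat Orr.

Yes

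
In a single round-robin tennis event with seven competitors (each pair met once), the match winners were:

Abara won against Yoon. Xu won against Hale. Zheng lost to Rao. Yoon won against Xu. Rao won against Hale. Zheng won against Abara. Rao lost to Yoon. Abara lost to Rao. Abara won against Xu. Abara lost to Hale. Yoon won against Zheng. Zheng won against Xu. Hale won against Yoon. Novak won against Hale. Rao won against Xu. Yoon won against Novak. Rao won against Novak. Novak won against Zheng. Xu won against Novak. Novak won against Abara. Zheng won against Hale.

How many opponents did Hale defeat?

Hale's results: beat Abara, Yoon; lost to Novak, Rao, Xu, Zheng.
That is 2 wins.

2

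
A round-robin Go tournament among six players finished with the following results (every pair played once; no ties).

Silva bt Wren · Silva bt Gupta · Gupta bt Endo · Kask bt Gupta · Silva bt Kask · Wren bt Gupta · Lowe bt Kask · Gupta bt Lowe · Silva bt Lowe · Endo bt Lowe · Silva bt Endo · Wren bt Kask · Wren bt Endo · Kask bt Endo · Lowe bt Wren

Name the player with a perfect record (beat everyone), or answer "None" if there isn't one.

Silva

Silva has 5 wins out of 5 opponents — a perfect record.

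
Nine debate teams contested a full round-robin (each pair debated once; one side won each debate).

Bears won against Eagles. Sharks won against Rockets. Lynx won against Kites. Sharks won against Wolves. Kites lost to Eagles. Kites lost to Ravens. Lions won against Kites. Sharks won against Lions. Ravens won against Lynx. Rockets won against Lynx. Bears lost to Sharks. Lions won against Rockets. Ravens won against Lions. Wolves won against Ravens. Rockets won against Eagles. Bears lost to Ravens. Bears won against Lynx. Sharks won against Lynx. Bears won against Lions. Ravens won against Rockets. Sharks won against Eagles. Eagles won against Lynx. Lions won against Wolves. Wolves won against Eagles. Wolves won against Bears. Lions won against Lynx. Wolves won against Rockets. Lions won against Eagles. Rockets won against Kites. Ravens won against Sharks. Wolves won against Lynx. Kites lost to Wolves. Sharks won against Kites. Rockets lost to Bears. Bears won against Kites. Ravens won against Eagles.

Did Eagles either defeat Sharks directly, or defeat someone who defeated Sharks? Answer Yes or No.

Eagles did not beat Sharks directly.
Eagles beat Lynx, Kites, but each of them lost to Sharks. No two-step path.

No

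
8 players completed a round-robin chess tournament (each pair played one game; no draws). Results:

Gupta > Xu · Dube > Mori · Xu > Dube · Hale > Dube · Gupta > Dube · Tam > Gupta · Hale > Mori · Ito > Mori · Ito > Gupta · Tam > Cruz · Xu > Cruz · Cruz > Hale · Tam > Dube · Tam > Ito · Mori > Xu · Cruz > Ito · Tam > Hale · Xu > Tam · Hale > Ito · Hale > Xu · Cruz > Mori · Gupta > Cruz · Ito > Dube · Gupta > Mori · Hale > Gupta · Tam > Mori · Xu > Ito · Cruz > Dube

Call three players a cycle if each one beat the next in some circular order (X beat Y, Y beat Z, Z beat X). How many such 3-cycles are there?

Win totals: Ito 3, Cruz 4, Tam 6, Xu 4, Mori 1, Gupta 4, Hale 5, Dube 1.
A player with w wins dominates both others in C(w,2) triples; summing gives 3 + 6 + 15 + 6 + 0 + 6 + 10 + 0 = 46 transitive triples.
Total triples C(8,3) = 56, so cyclic triples = 56 − 46 = 10.

10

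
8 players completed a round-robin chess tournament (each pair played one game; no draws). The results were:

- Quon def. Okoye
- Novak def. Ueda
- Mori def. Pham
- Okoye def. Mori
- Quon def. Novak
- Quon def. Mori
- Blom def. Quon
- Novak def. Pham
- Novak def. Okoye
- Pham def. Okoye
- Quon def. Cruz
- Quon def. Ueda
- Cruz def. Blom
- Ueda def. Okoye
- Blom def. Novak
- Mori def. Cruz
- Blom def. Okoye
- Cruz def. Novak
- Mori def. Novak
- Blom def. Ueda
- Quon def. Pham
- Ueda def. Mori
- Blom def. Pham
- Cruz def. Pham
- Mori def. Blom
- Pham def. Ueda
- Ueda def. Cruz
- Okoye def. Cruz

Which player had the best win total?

Win totals: Okoye 2, Cruz 3, Ueda 3, Pham 2, Novak 3, Quon 6, Blom 5, Mori 4.
Quon leads with 6 wins (next highest: 5).

Quon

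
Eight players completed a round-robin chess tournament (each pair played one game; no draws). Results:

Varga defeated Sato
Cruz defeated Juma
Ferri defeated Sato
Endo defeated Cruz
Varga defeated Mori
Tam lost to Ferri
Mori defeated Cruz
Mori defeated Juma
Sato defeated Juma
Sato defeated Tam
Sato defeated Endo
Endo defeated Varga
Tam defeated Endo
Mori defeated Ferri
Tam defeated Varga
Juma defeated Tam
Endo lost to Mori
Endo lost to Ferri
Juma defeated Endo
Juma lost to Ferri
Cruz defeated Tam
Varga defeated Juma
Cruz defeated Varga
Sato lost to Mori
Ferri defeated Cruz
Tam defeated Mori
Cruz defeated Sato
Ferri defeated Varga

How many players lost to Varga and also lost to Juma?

0

Varga beat: Sato, Mori, Juma.
Juma beat: Endo, Tam.
No one was beaten by both.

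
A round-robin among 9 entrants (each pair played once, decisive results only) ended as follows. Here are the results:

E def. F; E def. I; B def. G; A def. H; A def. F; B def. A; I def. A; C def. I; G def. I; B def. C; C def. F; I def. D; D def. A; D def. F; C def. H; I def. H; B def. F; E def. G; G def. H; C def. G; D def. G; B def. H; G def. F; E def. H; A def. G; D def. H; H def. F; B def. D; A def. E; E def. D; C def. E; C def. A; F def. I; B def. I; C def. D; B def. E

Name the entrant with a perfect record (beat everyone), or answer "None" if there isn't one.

B

B has 8 wins out of 8 opponents — a perfect record.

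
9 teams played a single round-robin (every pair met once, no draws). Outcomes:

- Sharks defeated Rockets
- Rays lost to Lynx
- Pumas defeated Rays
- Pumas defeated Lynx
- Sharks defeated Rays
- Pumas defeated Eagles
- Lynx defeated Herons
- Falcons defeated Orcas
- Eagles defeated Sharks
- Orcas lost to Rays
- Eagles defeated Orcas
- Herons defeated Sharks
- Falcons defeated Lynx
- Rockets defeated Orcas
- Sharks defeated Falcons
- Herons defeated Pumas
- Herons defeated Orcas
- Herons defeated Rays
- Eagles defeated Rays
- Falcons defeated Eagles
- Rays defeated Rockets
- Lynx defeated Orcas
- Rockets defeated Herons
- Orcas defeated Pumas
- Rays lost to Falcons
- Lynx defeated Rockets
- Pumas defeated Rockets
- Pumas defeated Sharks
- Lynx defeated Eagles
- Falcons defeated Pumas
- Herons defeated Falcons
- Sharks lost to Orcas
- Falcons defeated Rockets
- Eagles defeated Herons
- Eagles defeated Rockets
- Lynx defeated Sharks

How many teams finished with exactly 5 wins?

Win totals: Orcas 2, Rockets 2, Rays 2, Lynx 6, Falcons 6, Pumas 5, Eagles 5, Sharks 3, Herons 5.
Exactly 5: Pumas, Eagles, Herons — 3 teams.

3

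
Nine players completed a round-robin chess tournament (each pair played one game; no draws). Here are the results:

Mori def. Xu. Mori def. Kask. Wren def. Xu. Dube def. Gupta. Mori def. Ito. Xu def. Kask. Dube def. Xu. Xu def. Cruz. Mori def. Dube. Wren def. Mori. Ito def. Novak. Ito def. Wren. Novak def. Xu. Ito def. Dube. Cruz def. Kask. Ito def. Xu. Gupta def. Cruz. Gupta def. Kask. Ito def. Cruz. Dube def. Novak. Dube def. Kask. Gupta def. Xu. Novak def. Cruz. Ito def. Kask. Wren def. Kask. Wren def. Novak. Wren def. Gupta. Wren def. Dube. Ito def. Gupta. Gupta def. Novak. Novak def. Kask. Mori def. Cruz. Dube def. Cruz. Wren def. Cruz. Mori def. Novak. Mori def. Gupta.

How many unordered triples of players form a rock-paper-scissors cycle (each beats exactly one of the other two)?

Win totals: Cruz 1, Kask 0, Dube 5, Mori 7, Gupta 4, Xu 2, Ito 7, Wren 7, Novak 3.
A player with w wins dominates both others in C(w,2) triples; summing gives 0 + 0 + 10 + 21 + 6 + 1 + 21 + 21 + 3 = 83 transitive triples.
Total triples C(9,3) = 84, so cyclic triples = 84 − 83 = 1.

1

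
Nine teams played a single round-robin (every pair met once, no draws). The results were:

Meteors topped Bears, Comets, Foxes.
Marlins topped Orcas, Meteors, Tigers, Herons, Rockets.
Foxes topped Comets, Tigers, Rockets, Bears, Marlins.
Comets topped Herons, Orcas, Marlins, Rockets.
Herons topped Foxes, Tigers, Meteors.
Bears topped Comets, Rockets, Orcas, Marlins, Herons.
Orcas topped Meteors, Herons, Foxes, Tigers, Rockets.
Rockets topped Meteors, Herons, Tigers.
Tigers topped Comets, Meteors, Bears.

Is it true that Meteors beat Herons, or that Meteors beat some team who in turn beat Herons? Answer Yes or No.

Yes

Meteors did not beat Herons directly.
Meteors beat Foxes, Comets, Bears. Of those, Comets beat Herons.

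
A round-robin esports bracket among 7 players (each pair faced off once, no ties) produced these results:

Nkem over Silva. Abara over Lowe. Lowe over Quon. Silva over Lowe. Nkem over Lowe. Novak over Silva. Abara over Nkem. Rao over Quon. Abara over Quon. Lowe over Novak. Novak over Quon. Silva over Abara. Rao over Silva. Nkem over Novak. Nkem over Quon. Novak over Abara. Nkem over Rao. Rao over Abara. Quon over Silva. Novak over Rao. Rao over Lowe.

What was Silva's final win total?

Silva's results: beat Abara, Lowe; lost to Nkem, Rao, Novak, Quon.
That is 2 wins.

2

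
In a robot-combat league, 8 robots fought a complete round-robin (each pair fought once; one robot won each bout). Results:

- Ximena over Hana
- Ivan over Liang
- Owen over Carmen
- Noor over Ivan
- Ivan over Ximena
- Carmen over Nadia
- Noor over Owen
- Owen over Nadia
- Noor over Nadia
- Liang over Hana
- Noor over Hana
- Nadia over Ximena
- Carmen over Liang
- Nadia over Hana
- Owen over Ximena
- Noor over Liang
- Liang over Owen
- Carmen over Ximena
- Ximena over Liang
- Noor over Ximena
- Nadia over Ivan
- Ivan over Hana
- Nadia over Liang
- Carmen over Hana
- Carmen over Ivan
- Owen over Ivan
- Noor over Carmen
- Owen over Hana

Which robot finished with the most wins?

Win totals: Nadia 4, Owen 5, Noor 7, Liang 2, Ivan 3, Carmen 5, Ximena 2, Hana 0.
Noor leads with 7 wins (next highest: 5).

Noor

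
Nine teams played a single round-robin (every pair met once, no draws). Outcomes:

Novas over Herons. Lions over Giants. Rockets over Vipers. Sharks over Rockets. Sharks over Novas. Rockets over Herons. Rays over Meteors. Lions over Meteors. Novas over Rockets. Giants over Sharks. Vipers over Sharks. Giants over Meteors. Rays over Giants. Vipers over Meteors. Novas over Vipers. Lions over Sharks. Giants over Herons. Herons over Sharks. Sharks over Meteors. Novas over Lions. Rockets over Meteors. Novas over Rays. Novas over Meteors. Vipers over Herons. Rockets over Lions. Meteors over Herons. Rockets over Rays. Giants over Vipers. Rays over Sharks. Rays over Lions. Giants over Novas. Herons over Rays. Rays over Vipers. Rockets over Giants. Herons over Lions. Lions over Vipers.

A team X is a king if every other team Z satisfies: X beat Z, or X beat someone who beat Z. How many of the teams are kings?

Lions cannot reach Rays in two steps.
Giants reaches everyone (king).
Rays reaches everyone (king).
Sharks reaches everyone (king).
Meteors cannot reach Giants, Novas, Vipers, Rockets in two steps.
Novas reaches everyone (king).
Vipers cannot reach Giants in two steps.
Rockets reaches everyone (king).
Herons reaches everyone (king).
Kings: Giants, Rays, Sharks, Novas, Rockets, Herons — 6.

6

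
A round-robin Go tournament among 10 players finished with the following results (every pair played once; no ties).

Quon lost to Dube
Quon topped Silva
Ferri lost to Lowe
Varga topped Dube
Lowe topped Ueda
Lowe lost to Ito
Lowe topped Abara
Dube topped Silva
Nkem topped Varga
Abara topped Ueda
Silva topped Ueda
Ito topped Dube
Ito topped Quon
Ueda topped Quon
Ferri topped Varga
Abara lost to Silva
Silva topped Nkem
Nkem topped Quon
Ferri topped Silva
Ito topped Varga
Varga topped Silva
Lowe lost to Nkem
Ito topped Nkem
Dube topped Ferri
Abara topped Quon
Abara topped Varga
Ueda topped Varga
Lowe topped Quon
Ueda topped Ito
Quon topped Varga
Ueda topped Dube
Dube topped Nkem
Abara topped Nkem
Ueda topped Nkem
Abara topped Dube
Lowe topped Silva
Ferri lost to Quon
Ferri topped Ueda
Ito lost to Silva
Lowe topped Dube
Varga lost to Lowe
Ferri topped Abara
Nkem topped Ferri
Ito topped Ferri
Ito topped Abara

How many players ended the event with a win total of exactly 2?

Win totals: Ueda 5, Nkem 4, Ito 7, Quon 3, Lowe 7, Dube 4, Ferri 4, Varga 2, Silva 4, Abara 5.
Exactly 2: Varga — 1 player.

1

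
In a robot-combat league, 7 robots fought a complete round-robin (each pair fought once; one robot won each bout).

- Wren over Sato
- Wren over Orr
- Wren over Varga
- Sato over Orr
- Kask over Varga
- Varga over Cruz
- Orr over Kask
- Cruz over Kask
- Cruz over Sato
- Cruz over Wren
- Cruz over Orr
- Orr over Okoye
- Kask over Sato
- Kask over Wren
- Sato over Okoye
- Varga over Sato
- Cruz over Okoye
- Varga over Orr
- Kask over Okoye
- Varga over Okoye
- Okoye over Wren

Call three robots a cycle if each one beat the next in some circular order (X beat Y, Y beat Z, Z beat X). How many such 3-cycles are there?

8

Win totals: Orr 2, Sato 2, Wren 3, Cruz 5, Varga 4, Okoye 1, Kask 4.
A robot with w wins dominates both others in C(w,2) triples; summing gives 1 + 1 + 3 + 10 + 6 + 0 + 6 = 27 transitive triples.
Total triples C(7,3) = 35, so cyclic triples = 35 − 27 = 8.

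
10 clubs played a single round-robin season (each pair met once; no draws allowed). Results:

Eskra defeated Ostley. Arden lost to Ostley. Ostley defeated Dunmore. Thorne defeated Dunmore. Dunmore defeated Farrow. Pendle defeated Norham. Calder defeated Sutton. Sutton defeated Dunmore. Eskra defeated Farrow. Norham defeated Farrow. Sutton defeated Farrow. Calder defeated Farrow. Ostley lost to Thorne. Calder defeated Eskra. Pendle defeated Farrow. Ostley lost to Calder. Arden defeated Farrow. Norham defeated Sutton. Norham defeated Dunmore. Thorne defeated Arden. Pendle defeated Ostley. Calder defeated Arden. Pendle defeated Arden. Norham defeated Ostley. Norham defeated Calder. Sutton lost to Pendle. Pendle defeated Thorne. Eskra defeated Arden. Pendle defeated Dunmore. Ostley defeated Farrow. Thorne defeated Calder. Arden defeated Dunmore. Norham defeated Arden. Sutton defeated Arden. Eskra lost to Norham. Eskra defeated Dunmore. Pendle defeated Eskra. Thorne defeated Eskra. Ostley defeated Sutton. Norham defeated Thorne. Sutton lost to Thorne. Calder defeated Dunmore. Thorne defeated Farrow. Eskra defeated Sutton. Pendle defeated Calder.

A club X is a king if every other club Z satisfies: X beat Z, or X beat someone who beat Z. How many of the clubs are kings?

Norham cannot reach Pendle in two steps.
Calder cannot reach Norham, Thorne, Pendle in two steps.
Arden cannot reach Norham, Calder, Sutton, Thorne, Pendle, Eskra, Ostley in two steps.
Dunmore cannot reach Norham, Calder, Arden, Sutton, Thorne, Pendle, Eskra, Ostley in two steps.
Sutton cannot reach Norham, Calder, Thorne, Pendle, Eskra, Ostley in two steps.
Thorne cannot reach Norham, Pendle in two steps.
Pendle reaches everyone (king).
Eskra cannot reach Norham, Calder, Thorne, Pendle in two steps.
Ostley cannot reach Norham, Calder, Thorne, Pendle, Eskra in two steps.
Farrow cannot reach Norham, Calder, Arden, Dunmore, Sutton, Thorne, Pendle, Eskra, Ostley in two steps.
Kings: Pendle — 1.

1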